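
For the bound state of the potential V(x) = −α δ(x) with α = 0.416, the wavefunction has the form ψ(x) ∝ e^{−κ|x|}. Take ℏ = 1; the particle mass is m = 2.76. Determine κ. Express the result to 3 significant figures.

Integrate −(ℏ²/2m)ψ'' − αδ(x)ψ = Eψ from −ε to +ε: the ψ'' term gives ψ'(0⁺) − ψ'(0⁻) and the δ term gives −(2mα/ℏ²)ψ(0).
With ψ ∝ e^{−κ|x|} this yields −2κ = −2mα/ℏ², so κ = mα/ℏ² = 1.148.

κ = 1.15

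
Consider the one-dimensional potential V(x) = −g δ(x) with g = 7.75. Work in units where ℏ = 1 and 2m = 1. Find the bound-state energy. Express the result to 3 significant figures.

E = -15.0

For x ≠ 0 the bound state is ψ ∝ e^{−κ|x|}; integrating the TISE across the delta gives the cusp condition 2κ = 2mg/ℏ², so κ = 3.875.
Then E = −ℏ²κ²/(2m) = −mg²/(2ℏ²) = -15.02.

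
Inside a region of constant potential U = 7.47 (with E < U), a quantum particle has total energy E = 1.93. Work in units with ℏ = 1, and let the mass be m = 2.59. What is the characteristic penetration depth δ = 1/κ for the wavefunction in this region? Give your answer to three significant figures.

δ = 0.187

Since E < U the TISE in this region is ψ'' = κ²ψ with κ = √(2m(U − E))/ℏ.
κ = √(2 × 2.59 × 5.54) = 5.357. The penetration depth is δ = 1/κ = 0.187.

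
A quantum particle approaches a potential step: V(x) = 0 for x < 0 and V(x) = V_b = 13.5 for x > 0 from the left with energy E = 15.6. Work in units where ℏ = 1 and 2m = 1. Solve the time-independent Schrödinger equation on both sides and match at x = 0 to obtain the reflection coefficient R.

R = 0.215

On each side the TISE gives plane waves with k = √(2m(E − V))/ℏ: k₁ = √(2·½·15.6) = 3.950, k₂ = √(2·½·2.1) = 1.449.
Matching ψ and ψ′ at x = 0 gives r = (k₁ − k₂)/(k₁ + k₂), so R = r² = 0.2145 and T = 1 − R = 0.7855.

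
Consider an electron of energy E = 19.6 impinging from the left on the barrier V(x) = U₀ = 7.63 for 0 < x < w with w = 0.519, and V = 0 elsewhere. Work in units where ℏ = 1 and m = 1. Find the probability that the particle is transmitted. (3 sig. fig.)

E > U₀: inside the barrier k₂ = √(2m(E − U₀))/ℏ = 4.893, k₂w = 2.539.
T = [1 + U₀² sin²(k₂w) / (4E(E − U₀))]⁻¹ = 1/1.020 = 0.980.

T = 0.980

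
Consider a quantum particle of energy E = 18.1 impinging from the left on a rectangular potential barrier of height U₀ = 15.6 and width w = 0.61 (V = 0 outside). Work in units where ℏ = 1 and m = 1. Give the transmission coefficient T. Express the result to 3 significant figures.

E > U₀: inside the barrier k₂ = √(2m(E − U₀))/ℏ = 2.236, k₂w = 1.364.
Matching at both interfaces gives T⁻¹ = 1 + U₀² sin²(k₂w) / [4E(E − U₀)] = 2.288, hence T = 0.437.

T = 0.437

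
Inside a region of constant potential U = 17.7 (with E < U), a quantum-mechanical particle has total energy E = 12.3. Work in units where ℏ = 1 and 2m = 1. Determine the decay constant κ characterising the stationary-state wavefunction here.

Since E < U the TISE in this region is ψ'' = κ²ψ with κ = √(2m(U − E))/ℏ.
κ = √(2 × 0.5 × 5.4) = 2.324.

κ = 2.32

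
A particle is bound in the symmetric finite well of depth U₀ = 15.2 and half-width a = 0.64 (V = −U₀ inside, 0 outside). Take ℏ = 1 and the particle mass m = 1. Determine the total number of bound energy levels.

Define the well-strength parameter z₀ = (a/ℏ)√(2mU₀) = 0.64 × √(2·1·15.2) = 3.529.
The even/odd transcendental equations gain one root per π/2 in z₀, giving N = 1 + ⌊2z₀/π⌋ = 1 + ⌊2.246⌋ = 3.

N = 3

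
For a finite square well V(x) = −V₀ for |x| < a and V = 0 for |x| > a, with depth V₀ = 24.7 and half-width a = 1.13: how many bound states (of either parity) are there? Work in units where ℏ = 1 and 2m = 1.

N = 4

The dimensionless depth is z₀ = a√(2mV₀)/ℏ = 1.13 × √(24.70) = 5.616.
The even/odd transcendental equations gain one root per π/2 in z₀, giving N = 1 + ⌊2z₀/π⌋ = 1 + ⌊3.575⌋ = 4.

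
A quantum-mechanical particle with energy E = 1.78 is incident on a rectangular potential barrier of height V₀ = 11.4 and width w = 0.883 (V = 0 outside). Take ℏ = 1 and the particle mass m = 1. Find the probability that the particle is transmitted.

E < V₀: inside the barrier ψ ∝ e^{±κx} with κ = √(2m(V₀ − E))/ℏ = 4.386.
κw = 3.873, sinh(κw) = 24.04.
Matching ψ, ψ′ at both faces gives T = [1 + V₀² sinh²(κw) / (4E(V₀ − E))]⁻¹ = 1/1097 = 0.000911.

T = 0.000911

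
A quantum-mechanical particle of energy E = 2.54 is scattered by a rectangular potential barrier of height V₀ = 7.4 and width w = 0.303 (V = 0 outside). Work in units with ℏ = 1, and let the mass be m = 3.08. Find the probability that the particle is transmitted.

T = 0.124

E < V₀: inside the barrier ψ ∝ e^{±κx} with κ = √(2m(V₀ − E))/ℏ = 5.472.
κw = 1.658, sinh(κw) = 2.529.
The exact tunnelling result is T⁻¹ = 1 + V₀² sinh²(κw) / [4E(V₀ − E)] = 8.092, so T = 0.124.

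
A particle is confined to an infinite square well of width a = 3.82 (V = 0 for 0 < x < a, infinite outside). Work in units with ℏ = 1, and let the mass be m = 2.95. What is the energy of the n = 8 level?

The infinite-well eigenfunctions ψ_n = √(2/a) sin(nπx/a) vanish at both walls, giving E_n = n²π²ℏ²/(2ma²).
E_8 = 8² × π² / (2 × 2.95 × 3.82²) = 7.337.

E = 7.34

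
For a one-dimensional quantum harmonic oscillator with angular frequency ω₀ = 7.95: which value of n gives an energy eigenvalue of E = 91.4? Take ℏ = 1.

n = 11

E_n = ℏω₀(n + ½) ⇒ n = E/(ℏω₀) − ½ = 91.4/7.95 − 0.5 = 10.997 → n = 11.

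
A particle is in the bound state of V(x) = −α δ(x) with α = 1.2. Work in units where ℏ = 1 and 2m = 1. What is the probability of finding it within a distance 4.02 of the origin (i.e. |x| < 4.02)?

The normalised bound state is ψ = √κ e^{−κ|x|} with κ = mα/ℏ² = 0.6000.
P(|x| < d) = ∫_{−d}^{d} κ e^{−2κ|x|} dx = 1 − e^{−2κd} = 1 − e^{−4.824} = 0.9920.

P = 0.992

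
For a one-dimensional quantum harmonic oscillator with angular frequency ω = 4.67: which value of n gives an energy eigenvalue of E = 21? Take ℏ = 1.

n = 4

Invert E_n = (n + ½)ℏω: n = E/ℏω − ½ = 3.997, so n = 4.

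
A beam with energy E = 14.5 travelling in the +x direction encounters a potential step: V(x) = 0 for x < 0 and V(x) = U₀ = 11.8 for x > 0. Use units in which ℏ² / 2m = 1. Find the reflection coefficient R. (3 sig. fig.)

R = 0.158

The wavenumbers are k₁ = √(2mE)/ℏ = 3.808 on the left and k₂ = √(2m(E − U₀))/ℏ = 1.643 on the right.
Continuity of ψ and ψ′ at the step yields the reflection amplitude r = (k₁ − k₂)/(k₁ + k₂) = 0.3971; thus R = |r|² = 0.1577, T = 0.8423.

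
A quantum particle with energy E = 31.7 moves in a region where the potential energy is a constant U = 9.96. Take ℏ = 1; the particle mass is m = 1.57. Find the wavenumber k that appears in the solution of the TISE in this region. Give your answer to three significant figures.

With E > U the solution is oscillatory, ψ ∝ e^{±ikx} with k = √(2m(E − U))/ℏ.
k = √(2 × 1.57 × 21.74) = 8.262.

k = 8.26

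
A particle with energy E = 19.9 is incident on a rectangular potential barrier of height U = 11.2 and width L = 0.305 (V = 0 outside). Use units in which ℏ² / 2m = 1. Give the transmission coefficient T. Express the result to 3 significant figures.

T = 0.900

E > U: inside the barrier k₂ = √(2m(E − U))/ℏ = 2.950, k₂L = 0.8996.
Matching at both interfaces gives T⁻¹ = 1 + U² sin²(k₂L) / [4E(E − U)] = 1.111, hence T = 0.900.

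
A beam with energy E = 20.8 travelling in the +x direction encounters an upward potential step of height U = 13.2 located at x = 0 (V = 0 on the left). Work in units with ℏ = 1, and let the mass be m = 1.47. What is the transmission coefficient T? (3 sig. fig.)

The wavenumbers are k₁ = √(2mE)/ℏ = 7.820 on the left and k₂ = √(2m(E − U))/ℏ = 4.727 on the right.
Matching ψ and ψ′ at x = 0 gives r = (k₁ − k₂)/(k₁ + k₂), so R = r² = 0.06077 and T = 1 − R = 0.9392.

T = 0.939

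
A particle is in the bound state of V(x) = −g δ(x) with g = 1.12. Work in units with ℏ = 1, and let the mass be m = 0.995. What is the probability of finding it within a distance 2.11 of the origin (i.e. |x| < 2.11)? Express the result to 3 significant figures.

The normalised bound state is ψ = √κ e^{−κ|x|} with κ = mg/ℏ² = 1.114.
P(|x| < d) = ∫_{−d}^{d} κ e^{−2κ|x|} dx = 1 − e^{−2κd} = 1 − e^{−4.703} = 0.9909.

P = 0.991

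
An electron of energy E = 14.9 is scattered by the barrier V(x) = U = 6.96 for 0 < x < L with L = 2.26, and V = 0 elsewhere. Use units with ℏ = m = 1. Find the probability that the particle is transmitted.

E > U: inside the barrier k₂ = √(2m(E − U))/ℏ = 3.985, k₂L = 9.006.
T = [1 + U² sin²(k₂L) / (4E(E − U))]⁻¹ = 1/1.017 = 0.983.

T = 0.983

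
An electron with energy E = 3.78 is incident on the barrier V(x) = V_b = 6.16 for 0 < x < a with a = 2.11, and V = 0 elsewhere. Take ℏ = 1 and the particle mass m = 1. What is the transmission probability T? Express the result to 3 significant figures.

Since E < V_b the interior solution is evanescent with decay constant κ = √(2m(V_b − E))/ℏ = 2.182.
κa = 4.603, sinh(κa) = 49.91.
Matching ψ, ψ′ at both faces gives T = [1 + V_b² sinh²(κa) / (4E(V_b − E))]⁻¹ = 1/2628 = 0.000381.

T = 0.000381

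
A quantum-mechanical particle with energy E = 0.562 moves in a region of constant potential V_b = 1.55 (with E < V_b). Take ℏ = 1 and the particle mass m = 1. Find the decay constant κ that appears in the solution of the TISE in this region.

κ = 1.41

Since E < V_b the TISE in this region is ψ'' = κ²ψ with κ = √(2m(V_b − E))/ℏ.
κ = √(2 × 1 × 0.988) = 1.406.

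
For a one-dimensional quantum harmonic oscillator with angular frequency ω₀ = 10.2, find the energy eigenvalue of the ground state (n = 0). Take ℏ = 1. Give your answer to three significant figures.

E = 5.10

The oscillator eigenvalues are E_n = ℏω₀(n + ½), so E_0 = 10.2 × 0.5 = 5.100.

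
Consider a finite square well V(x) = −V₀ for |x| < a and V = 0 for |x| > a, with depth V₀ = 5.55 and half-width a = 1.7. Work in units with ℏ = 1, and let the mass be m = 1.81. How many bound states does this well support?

The dimensionless depth is z₀ = a√(2mV₀)/ℏ = 1.7 × √(20.09) = 7.620.
The even/odd transcendental equations gain one root per π/2 in z₀, giving N = 1 + ⌊2z₀/π⌋ = 1 + ⌊4.851⌋ = 5.

N = 5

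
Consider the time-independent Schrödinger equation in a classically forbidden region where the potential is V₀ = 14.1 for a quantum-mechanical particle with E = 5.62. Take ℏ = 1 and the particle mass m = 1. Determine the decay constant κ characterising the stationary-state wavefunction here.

Since E < V₀ the TISE in this region is ψ'' = κ²ψ with κ = √(2m(V₀ − E))/ℏ.
κ = √(2 × 1 × 8.48) = 4.118.

κ = 4.12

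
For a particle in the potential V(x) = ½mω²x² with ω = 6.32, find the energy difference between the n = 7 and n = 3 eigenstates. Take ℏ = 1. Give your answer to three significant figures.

ΔE = 25.3

E_n = ℏω(n + ½), so ΔE = (7 − 3) ℏω = 4 × 6.32 = 25.28.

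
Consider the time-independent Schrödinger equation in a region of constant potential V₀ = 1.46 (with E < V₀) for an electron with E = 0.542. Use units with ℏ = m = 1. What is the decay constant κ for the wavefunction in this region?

κ = 1.35

Since E < V₀ the TISE in this region is ψ'' = κ²ψ with κ = √(2m(V₀ − E))/ℏ.
κ = √(2 × 1 × 0.918) = 1.355.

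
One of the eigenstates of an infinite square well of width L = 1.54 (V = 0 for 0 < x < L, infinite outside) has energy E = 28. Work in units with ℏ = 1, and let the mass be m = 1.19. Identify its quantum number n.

From E_n = n²π²ℏ²/(2mL²) invert to n = √(2mL²E)/(πℏ).
n = (1.54/π) × √(2 × 1.19 × 28) = 4.002 → n = 4.

n = 4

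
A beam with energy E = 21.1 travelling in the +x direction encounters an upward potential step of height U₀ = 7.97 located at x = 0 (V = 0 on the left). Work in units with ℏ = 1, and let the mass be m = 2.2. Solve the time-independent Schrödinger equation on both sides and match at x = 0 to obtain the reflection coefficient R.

R = 0.0139

On each side the TISE gives plane waves with k = √(2m(E − V))/ℏ: k₁ = √(2·2.2·21.1) = 9.635, k₂ = √(2·2.2·13.13) = 7.601.
Matching ψ and ψ′ at x = 0 gives r = (k₁ − k₂)/(k₁ + k₂), so R = r² = 0.01393 and T = 1 − R = 0.9861.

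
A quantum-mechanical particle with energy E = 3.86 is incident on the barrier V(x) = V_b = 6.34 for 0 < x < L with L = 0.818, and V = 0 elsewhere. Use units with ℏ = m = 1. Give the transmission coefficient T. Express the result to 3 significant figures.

Since E < V_b the interior solution is evanescent with decay constant κ = √(2m(V_b − E))/ℏ = 2.227.
κL = 1.822, sinh(κL) = 3.011.
The exact tunnelling result is T⁻¹ = 1 + V_b² sinh²(κL) / [4E(V_b − E)] = 10.51, so T = 0.0951.

T = 0.0951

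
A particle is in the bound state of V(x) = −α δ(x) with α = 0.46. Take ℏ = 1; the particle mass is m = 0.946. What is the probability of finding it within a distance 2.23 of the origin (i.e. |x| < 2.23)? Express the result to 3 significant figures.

P = 0.856

The normalised bound state is ψ = √κ e^{−κ|x|} with κ = mα/ℏ² = 0.4352.
P(|x| < d) = ∫_{−d}^{d} κ e^{−2κ|x|} dx = 1 − e^{−2κd} = 1 − e^{−1.941} = 0.8564.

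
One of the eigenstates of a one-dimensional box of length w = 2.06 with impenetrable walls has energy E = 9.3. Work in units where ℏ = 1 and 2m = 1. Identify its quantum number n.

For an infinite well E_n = n²π²ℏ²/(2mw²), so n = (w/πℏ)√(2mE).
n = (2.06/π) × √(2 × 0.5 × 9.3) = 2.000 → n = 2.

n = 2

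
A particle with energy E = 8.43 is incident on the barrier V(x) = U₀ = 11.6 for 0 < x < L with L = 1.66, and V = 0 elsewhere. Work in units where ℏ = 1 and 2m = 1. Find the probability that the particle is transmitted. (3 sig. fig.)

Since E < U₀ the interior solution is evanescent with decay constant κ = √(2m(U₀ − E))/ℏ = 1.780.
κL = 2.956, sinh(κL) = 9.580.
The exact tunnelling result is T⁻¹ = 1 + U₀² sinh²(κL) / [4E(U₀ − E)] = 116.5, so T = 0.00858.

T = 0.00858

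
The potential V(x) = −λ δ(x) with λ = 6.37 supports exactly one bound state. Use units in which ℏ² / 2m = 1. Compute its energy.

E = -10.1

The bound state is ψ(x) = √κ e^{−κ|x|}. The derivative jump ψ'(0⁺) − ψ'(0⁻) = −(2mλ/ℏ²)ψ(0) fixes κ = mλ/ℏ² = 3.185.
Then E = −ℏ²κ²/(2m) = −mλ²/(2ℏ²) = -10.14.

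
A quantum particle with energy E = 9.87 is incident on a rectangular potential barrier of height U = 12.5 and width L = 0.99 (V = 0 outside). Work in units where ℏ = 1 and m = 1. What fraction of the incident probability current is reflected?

R = 0.972

Since E < U the interior solution is evanescent with decay constant κ = √(2m(U − E))/ℏ = 2.293.
κL = 2.271, sinh(κL) = 4.791.
The exact tunnelling result is T⁻¹ = 1 + U² sinh²(κL) / [4E(U − E)] = 35.54, so T = 0.0281.
R = 1 − T = 0.972.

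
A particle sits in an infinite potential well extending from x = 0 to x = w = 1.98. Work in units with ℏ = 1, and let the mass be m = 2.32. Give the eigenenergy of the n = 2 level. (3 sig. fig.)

E = 2.17

Requiring ψ(0) = ψ(w) = 0 quantises k = nπ/w, hence E_n = ℏ²k²/2m = n²π²ℏ²/(2mw²).
E_2 = 2² × π² / (2 × 2.32 × 1.98²) = 2.170.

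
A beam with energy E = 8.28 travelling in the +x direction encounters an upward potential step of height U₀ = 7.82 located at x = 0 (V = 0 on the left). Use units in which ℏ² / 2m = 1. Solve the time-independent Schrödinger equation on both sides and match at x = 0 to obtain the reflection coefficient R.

The wavenumbers are k₁ = √(2mE)/ℏ = 2.877 on the left and k₂ = √(2m(E − U₀))/ℏ = 0.6782 on the right.
Continuity of ψ and ψ′ at the step yields the reflection amplitude r = (k₁ − k₂)/(k₁ + k₂) = 0.6185; thus R = |r|² = 0.3826, T = 0.6174.

R = 0.383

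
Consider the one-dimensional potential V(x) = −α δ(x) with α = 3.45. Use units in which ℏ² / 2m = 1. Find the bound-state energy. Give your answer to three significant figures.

E = -2.98

The bound state is ψ(x) = √κ e^{−κ|x|}. The derivative jump ψ'(0⁺) − ψ'(0⁻) = −(2mα/ℏ²)ψ(0) fixes κ = mα/ℏ² = 1.725.
Then E = −ℏ²κ²/(2m) = −mα²/(2ℏ²) = -2.976.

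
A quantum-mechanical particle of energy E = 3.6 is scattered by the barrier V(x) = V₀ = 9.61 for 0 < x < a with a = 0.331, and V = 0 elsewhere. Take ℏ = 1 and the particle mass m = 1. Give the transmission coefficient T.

E < V₀: inside the barrier ψ ∝ e^{±κx} with κ = √(2m(V₀ − E))/ℏ = 3.467.
κa = 1.148, sinh(κa) = 1.417.
Matching ψ, ψ′ at both faces gives T = [1 + V₀² sinh²(κa) / (4E(V₀ − E))]⁻¹ = 1/3.141 = 0.318.

T = 0.318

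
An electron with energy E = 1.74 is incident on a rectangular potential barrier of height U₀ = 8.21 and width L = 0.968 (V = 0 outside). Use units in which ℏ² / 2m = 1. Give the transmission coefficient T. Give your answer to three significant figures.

T = 0.0193

Since E < U₀ the interior solution is evanescent with decay constant κ = √(2m(U₀ − E))/ℏ = 2.544.
κL = 2.462, sinh(κL) = 5.823.
Matching ψ, ψ′ at both faces gives T = [1 + U₀² sinh²(κL) / (4E(U₀ − E))]⁻¹ = 1/51.75 = 0.0193.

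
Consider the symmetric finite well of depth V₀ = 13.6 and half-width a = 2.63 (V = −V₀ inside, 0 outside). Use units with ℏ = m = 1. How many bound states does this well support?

N = 9

Define the well-strength parameter z₀ = (a/ℏ)√(2mV₀) = 2.63 × √(2·1·13.6) = 13.72.
The even/odd transcendental equations gain one root per π/2 in z₀, giving N = 1 + ⌊2z₀/π⌋ = 1 + ⌊8.732⌋ = 9.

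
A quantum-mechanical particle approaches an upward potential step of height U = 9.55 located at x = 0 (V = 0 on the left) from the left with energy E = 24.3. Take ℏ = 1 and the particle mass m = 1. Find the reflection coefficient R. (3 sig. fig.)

R = 0.0154

The wavenumbers are k₁ = √(2mE)/ℏ = 6.971 on the left and k₂ = √(2m(E − U))/ℏ = 5.431 on the right.
Continuity of ψ and ψ′ at the step yields the reflection amplitude r = (k₁ − k₂)/(k₁ + k₂) = 0.1242; thus R = |r|² = 0.01542, T = 0.9846.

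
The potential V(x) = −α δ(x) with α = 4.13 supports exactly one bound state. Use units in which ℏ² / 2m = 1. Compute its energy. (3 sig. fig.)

E = -4.26

For x ≠ 0 the bound state is ψ ∝ e^{−κ|x|}; integrating the TISE across the delta gives the cusp condition 2κ = 2mα/ℏ², so κ = 2.065.
Then E = −ℏ²κ²/(2m) = −mα²/(2ℏ²) = -4.264.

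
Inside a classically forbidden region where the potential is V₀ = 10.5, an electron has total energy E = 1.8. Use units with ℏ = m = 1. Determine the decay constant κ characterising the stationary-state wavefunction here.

Since E < V₀ the TISE in this region is ψ'' = κ²ψ with κ = √(2m(V₀ − E))/ℏ.
κ = √(2 × 1 × 8.7) = 4.171.

κ = 4.17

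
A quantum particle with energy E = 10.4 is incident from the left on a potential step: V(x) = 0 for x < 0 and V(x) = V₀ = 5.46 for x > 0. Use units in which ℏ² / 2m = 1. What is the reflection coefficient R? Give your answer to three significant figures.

The wavenumbers are k₁ = √(2mE)/ℏ = 3.225 on the left and k₂ = √(2m(E − V₀))/ℏ = 2.223 on the right.
Matching ψ and ψ′ at x = 0 gives r = (k₁ − k₂)/(k₁ + k₂), so R = r² = 0.03385 and T = 1 − R = 0.9661.

R = 0.0339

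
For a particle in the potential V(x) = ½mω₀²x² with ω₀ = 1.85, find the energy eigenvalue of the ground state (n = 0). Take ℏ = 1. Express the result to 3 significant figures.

Using E_n = (n + ½)ℏω₀: E_0 = 0.5 × 1.85 = 0.9250.

E = 0.925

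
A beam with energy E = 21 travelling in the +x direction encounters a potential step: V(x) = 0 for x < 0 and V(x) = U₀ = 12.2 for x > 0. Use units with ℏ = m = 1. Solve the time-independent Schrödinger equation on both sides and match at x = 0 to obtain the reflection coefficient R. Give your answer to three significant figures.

On each side the TISE gives plane waves with k = √(2m(E − V))/ℏ: k₁ = √(2·1·21) = 6.481, k₂ = √(2·1·8.8) = 4.195.
Continuity of ψ and ψ′ at the step yields the reflection amplitude r = (k₁ − k₂)/(k₁ + k₂) = 0.2141; thus R = |r|² = 0.04583, T = 0.9542.

R = 0.0458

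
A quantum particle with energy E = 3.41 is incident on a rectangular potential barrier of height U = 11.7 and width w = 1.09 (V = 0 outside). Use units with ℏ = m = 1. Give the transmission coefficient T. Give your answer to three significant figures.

E < U: inside the barrier ψ ∝ e^{±κx} with κ = √(2m(U − E))/ℏ = 4.072.
κw = 4.438, sinh(κw) = 42.31.
Matching ψ, ψ′ at both faces gives T = [1 + U² sinh²(κw) / (4E(U − E))]⁻¹ = 1/2168 = 0.000461.

T = 0.000461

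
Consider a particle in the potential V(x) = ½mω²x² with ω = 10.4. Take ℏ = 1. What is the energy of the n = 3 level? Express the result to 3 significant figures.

The oscillator eigenvalues are E_n = ℏω(n + ½), so E_3 = 10.4 × 3.5 = 36.40.

E = 36.4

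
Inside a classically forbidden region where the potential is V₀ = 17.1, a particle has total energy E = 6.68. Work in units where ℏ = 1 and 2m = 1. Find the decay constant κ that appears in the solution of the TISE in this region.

κ = 3.23

Since E < V₀ the TISE in this region is ψ'' = κ²ψ with κ = √(2m(V₀ − E))/ℏ.
κ = √(2 × 0.5 × 10.42) = 3.228.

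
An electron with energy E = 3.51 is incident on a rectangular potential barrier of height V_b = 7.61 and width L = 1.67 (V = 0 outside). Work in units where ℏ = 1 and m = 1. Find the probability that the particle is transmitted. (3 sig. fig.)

E < V_b: inside the barrier ψ ∝ e^{±κx} with κ = √(2m(V_b − E))/ℏ = 2.864.
κL = 4.782, sinh(κL) = 59.68.
Matching ψ, ψ′ at both faces gives T = [1 + V_b² sinh²(κL) / (4E(V_b − E))]⁻¹ = 1/3584 = 0.000279.

T = 0.000279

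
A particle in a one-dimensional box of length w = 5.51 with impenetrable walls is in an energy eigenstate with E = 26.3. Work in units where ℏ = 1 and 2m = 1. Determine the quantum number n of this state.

For an infinite well E_n = n²π²ℏ²/(2mw²), so n = (w/πℏ)√(2mE).
n = (5.51/π) × √(2 × 0.5 × 26.3) = 8.995 → n = 9.

n = 9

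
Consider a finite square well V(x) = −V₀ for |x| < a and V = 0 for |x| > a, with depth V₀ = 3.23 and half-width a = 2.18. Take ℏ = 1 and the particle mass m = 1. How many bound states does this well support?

N = 4

The dimensionless depth is z₀ = a√(2mV₀)/ℏ = 2.18 × √(6.460) = 5.541.
The even/odd transcendental equations gain one root per π/2 in z₀, giving N = 1 + ⌊2z₀/π⌋ = 1 + ⌊3.527⌋ = 4.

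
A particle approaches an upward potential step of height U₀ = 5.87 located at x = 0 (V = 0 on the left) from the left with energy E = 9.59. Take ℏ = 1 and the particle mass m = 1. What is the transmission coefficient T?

T = 0.946

The wavenumbers are k₁ = √(2mE)/ℏ = 4.379 on the left and k₂ = √(2m(E − U₀))/ℏ = 2.728 on the right.
Continuity of ψ and ψ′ at the step yields the reflection amplitude r = (k₁ − k₂)/(k₁ + k₂) = 0.2324; thus R = |r|² = 0.05402, T = 0.9460.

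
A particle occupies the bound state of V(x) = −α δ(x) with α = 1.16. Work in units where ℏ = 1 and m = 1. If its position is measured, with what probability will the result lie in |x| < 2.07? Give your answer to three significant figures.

P = 0.992

The normalised bound state is ψ = √κ e^{−κ|x|} with κ = mα/ℏ² = 1.160.
P(|x| < d) = ∫_{−d}^{d} κ e^{−2κ|x|} dx = 1 − e^{−2κd} = 1 − e^{−4.802} = 0.9918.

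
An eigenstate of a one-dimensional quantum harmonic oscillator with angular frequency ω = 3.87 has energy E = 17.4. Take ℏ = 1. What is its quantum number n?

n = 4

E_n = ℏω(n + ½) ⇒ n = E/(ℏω) − ½ = 17.4/3.87 − 0.5 = 3.996 → n = 4.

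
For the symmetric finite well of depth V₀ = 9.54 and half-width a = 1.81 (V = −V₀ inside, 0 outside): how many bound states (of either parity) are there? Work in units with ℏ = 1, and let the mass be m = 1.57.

N = 7

Define the well-strength parameter z₀ = (a/ℏ)√(2mV₀) = 1.81 × √(2·1.57·9.54) = 9.906.
The even/odd transcendental equations gain one root per π/2 in z₀, giving N = 1 + ⌊2z₀/π⌋ = 1 + ⌊6.307⌋ = 7.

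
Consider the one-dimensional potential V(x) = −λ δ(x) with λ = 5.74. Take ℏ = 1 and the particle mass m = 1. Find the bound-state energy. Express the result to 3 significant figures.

E = -16.5

The bound state is ψ(x) = √κ e^{−κ|x|}. The derivative jump ψ'(0⁺) − ψ'(0⁻) = −(2mλ/ℏ²)ψ(0) fixes κ = mλ/ℏ² = 5.740.
Then E = −ℏ²κ²/(2m) = −mλ²/(2ℏ²) = -16.47.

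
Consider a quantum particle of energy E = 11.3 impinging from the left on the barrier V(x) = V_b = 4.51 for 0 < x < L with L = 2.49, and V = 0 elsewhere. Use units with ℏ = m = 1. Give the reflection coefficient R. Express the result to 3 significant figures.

R = 0.00400

E > V_b: inside the barrier k₂ = √(2m(E − V_b))/ℏ = 3.685, k₂L = 9.176.
Matching at both interfaces gives T⁻¹ = 1 + V_b² sin²(k₂L) / [4E(E − V_b)] = 1.004, hence T = 0.996.
R = 1 − T = 0.00400.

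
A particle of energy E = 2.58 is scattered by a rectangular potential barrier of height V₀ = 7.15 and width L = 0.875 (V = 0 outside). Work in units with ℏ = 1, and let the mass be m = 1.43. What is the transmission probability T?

T = 0.00658

Since E < V₀ the interior solution is evanescent with decay constant κ = √(2m(V₀ − E))/ℏ = 3.615.
κL = 3.163, sinh(κL) = 11.80.
Matching ψ, ψ′ at both faces gives T = [1 + V₀² sinh²(κL) / (4E(V₀ − E))]⁻¹ = 1/152.0 = 0.00658.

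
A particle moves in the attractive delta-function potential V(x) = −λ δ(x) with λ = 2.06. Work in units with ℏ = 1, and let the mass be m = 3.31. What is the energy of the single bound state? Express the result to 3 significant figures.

E = -7.02

For x ≠ 0 the bound state is ψ ∝ e^{−κ|x|}; integrating the TISE across the delta gives the cusp condition 2κ = 2mλ/ℏ², so κ = 6.819.
Then E = −ℏ²κ²/(2m) = −mλ²/(2ℏ²) = -7.023.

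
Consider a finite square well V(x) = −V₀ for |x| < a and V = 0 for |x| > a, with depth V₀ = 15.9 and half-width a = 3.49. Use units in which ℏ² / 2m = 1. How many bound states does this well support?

N = 9

The dimensionless depth is z₀ = a√(2mV₀)/ℏ = 3.49 × √(15.90) = 13.92.
A new bound state (alternating even/odd) appears each time z₀ passes a multiple of π/2, so N = ⌊2z₀/π⌋ + 1 = ⌊8.859⌋ + 1 = 9.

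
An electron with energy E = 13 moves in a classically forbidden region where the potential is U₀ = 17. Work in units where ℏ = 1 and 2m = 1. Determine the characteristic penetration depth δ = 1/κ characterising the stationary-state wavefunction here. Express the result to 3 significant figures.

δ = 0.500

Since E < U₀ the TISE in this region is ψ'' = κ²ψ with κ = √(2m(U₀ − E))/ℏ.
κ = √(2 × 0.5 × 4) = 2.000. The penetration depth is δ = 1/κ = 0.500.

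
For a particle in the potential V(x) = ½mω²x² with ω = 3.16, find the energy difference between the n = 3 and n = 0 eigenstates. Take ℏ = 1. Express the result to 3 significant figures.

E_n = ℏω(n + ½), so ΔE = (3 − 0) ℏω = 3 × 3.16 = 9.480.

ΔE = 9.48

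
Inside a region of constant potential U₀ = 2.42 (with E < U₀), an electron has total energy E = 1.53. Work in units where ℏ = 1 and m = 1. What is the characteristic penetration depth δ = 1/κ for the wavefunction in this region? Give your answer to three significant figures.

Since E < U₀ the TISE in this region is ψ'' = κ²ψ with κ = √(2m(U₀ − E))/ℏ.
κ = √(2 × 1 × 0.89) = 1.334. The penetration depth is δ = 1/κ = 0.750.

δ = 0.750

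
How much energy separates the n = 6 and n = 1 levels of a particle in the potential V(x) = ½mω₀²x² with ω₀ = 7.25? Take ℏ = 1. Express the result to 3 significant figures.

E_n = ℏω₀(n + ½), so ΔE = (6 − 1) ℏω₀ = 5 × 7.25 = 36.25.

ΔE = 36.3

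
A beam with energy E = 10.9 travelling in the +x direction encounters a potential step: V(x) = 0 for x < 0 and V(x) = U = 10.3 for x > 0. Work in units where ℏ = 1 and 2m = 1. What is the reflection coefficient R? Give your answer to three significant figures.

R = 0.384

The wavenumbers are k₁ = √(2mE)/ℏ = 3.302 on the left and k₂ = √(2m(E − U))/ℏ = 0.7746 on the right.
Continuity of ψ and ψ′ at the step yields the reflection amplitude r = (k₁ − k₂)/(k₁ + k₂) = 0.6199; thus R = |r|² = 0.3843, T = 0.6157.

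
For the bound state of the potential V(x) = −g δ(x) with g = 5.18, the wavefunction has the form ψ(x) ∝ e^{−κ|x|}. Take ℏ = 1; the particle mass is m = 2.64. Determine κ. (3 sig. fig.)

Integrating the TISE across x = 0 gives the cusp condition ψ'(0⁺) − ψ'(0⁻) = −(2mg/ℏ²)ψ(0).
With ψ ∝ e^{−κ|x|} this yields −2κ = −2mg/ℏ², so κ = mg/ℏ² = 13.68.

κ = 13.7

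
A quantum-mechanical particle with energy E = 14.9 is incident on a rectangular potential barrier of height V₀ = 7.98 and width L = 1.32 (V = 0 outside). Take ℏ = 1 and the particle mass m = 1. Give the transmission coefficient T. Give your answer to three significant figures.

E > V₀: inside the barrier k₂ = √(2m(E − V₀))/ℏ = 3.720, k₂L = 4.911.
Matching at both interfaces gives T⁻¹ = 1 + V₀² sin²(k₂L) / [4E(E − V₀)] = 1.148, hence T = 0.871.

T = 0.871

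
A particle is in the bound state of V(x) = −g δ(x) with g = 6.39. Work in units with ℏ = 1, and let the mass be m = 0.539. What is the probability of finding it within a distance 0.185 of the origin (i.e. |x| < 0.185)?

The normalised bound state is ψ = √κ e^{−κ|x|} with κ = mg/ℏ² = 3.444.
P(|x| < d) = ∫_{−d}^{d} κ e^{−2κ|x|} dx = 1 − e^{−2κd} = 1 − e^{−1.274} = 0.7204.

P = 0.720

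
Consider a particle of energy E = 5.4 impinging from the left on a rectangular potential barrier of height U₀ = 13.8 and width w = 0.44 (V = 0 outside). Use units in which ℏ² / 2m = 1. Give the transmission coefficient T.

T = 0.259

Since E < U₀ the interior solution is evanescent with decay constant κ = √(2m(U₀ − E))/ℏ = 2.898.
κw = 1.275, sinh(κw) = 1.650.
Matching ψ, ψ′ at both faces gives T = [1 + U₀² sinh²(κw) / (4E(U₀ − E))]⁻¹ = 1/3.858 = 0.259.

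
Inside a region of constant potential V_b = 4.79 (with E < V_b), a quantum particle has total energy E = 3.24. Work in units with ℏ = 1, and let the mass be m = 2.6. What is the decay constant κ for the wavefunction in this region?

Since E < V_b the TISE in this region is ψ'' = κ²ψ with κ = √(2m(V_b − E))/ℏ.
κ = √(2 × 2.6 × 1.55) = 2.839.

κ = 2.84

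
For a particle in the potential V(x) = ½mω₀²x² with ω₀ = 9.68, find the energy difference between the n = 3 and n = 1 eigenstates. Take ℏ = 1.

ΔE = 19.4

E_n = ℏω₀(n + ½), so ΔE = (3 − 1) ℏω₀ = 2 × 9.68 = 19.36.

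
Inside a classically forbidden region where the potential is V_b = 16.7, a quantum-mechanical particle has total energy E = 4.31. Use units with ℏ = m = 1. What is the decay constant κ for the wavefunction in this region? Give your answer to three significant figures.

Since E < V_b the TISE in this region is ψ'' = κ²ψ with κ = √(2m(V_b − E))/ℏ.
κ = √(2 × 1 × 12.39) = 4.978.

κ = 4.98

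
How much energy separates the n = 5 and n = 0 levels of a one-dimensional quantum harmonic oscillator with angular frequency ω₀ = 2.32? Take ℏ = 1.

E_n = ℏω₀(n + ½), so ΔE = (5 − 0) ℏω₀ = 5 × 2.32 = 11.60.

ΔE = 11.6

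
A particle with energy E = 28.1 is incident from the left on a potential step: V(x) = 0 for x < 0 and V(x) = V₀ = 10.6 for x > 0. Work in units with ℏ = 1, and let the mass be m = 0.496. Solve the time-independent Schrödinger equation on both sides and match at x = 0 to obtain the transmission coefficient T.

The wavenumbers are k₁ = √(2mE)/ℏ = 5.280 on the left and k₂ = √(2m(E − V₀))/ℏ = 4.167 on the right.
Matching ψ and ψ′ at x = 0 gives r = (k₁ − k₂)/(k₁ + k₂), so R = r² = 0.01389 and T = 1 − R = 0.9861.

T = 0.986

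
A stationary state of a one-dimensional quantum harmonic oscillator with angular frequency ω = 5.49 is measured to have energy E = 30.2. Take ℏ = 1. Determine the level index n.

E_n = ℏω(n + ½) ⇒ n = E/(ℏω) − ½ = 30.2/5.49 − 0.5 = 5.001 → n = 5.

n = 5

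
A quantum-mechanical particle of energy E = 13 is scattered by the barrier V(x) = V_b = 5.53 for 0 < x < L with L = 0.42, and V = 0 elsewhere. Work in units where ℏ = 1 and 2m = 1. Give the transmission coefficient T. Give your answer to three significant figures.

T = 0.939

Above the barrier the interior wavenumber is k₂ = √(2m(E − V_b))/ℏ = 2.733, giving phase k₂L = 1.148.
T = [1 + V_b² sin²(k₂L) / (4E(E − V_b))]⁻¹ = 1/1.065 = 0.939.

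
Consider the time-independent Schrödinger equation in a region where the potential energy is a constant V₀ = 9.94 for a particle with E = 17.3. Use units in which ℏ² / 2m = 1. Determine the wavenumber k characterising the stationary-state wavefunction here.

With E > V₀ the solution is oscillatory, ψ ∝ e^{±ikx} with k = √(2m(E − V₀))/ℏ.
k = √(2 × 0.5 × 7.36) = 2.713.

k = 2.71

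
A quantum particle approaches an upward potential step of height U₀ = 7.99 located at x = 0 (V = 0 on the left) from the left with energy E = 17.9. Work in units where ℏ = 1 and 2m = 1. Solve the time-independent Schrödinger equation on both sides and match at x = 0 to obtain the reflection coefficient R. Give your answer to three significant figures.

R = 0.0215

On each side the TISE gives plane waves with k = √(2m(E − V))/ℏ: k₁ = √(2·½·17.9) = 4.231, k₂ = √(2·½·9.91) = 3.148.
Matching ψ and ψ′ at x = 0 gives r = (k₁ − k₂)/(k₁ + k₂), so R = r² = 0.02153 and T = 1 − R = 0.9785.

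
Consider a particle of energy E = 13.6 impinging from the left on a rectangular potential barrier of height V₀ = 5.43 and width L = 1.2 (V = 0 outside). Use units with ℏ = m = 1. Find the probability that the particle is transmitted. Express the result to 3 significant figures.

E > V₀: inside the barrier k₂ = √(2m(E − V₀))/ℏ = 4.042, k₂L = 4.851.
T = [1 + V₀² sin²(k₂L) / (4E(E − V₀))]⁻¹ = 1/1.065 = 0.939.

T = 0.939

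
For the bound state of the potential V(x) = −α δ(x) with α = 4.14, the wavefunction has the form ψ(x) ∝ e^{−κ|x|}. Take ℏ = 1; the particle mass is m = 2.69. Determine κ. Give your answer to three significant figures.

Integrate −(ℏ²/2m)ψ'' − αδ(x)ψ = Eψ from −ε to +ε: the ψ'' term gives ψ'(0⁺) − ψ'(0⁻) and the δ term gives −(2mα/ℏ²)ψ(0).
With ψ ∝ e^{−κ|x|} this yields −2κ = −2mα/ℏ², so κ = mα/ℏ² = 11.14.

κ = 11.1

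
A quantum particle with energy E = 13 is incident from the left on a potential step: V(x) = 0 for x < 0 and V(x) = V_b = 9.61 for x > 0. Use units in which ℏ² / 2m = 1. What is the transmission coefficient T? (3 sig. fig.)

On each side the TISE gives plane waves with k = √(2m(E − V))/ℏ: k₁ = √(2·½·13) = 3.606, k₂ = √(2·½·3.39) = 1.841.
Matching ψ and ψ′ at x = 0 gives r = (k₁ − k₂)/(k₁ + k₂), so R = r² = 0.1049 and T = 1 − R = 0.8951.

T = 0.895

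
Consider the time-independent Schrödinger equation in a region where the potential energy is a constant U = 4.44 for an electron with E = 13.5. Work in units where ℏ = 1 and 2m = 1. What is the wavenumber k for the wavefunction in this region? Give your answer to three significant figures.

k = 3.01

With E > U the solution is oscillatory, ψ ∝ e^{±ikx} with k = √(2m(E − U))/ℏ.
k = √(2 × 0.5 × 9.06) = 3.010.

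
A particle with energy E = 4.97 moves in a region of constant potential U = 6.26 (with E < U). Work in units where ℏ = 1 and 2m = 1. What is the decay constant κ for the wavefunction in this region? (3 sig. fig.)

Since E < U the TISE in this region is ψ'' = κ²ψ with κ = √(2m(U − E))/ℏ.
κ = √(2 × 0.5 × 1.29) = 1.136.

κ = 1.14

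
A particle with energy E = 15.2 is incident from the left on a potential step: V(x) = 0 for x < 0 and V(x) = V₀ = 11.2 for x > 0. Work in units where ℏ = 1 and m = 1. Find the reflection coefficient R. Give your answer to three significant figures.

R = 0.104

On each side the TISE gives plane waves with k = √(2m(E − V))/ℏ: k₁ = √(2·1·15.2) = 5.514, k₂ = √(2·1·4) = 2.828.
Matching ψ and ψ′ at x = 0 gives r = (k₁ − k₂)/(k₁ + k₂), so R = r² = 0.1036 and T = 1 − R = 0.8964.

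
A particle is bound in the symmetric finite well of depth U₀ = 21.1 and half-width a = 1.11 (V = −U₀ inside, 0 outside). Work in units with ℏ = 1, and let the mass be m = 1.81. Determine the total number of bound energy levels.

N = 7

Define the well-strength parameter z₀ = (a/ℏ)√(2mU₀) = 1.11 × √(2·1.81·21.1) = 9.701.
A new bound state (alternating even/odd) appears each time z₀ passes a multiple of π/2, so N = ⌊2z₀/π⌋ + 1 = ⌊6.176⌋ + 1 = 7.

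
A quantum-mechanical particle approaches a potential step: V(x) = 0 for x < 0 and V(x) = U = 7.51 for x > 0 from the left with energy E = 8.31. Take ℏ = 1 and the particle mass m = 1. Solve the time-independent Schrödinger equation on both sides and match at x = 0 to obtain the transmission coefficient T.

The wavenumbers are k₁ = √(2mE)/ℏ = 4.077 on the left and k₂ = √(2m(E − U))/ℏ = 1.265 on the right.
Matching ψ and ψ′ at x = 0 gives r = (k₁ − k₂)/(k₁ + k₂), so R = r² = 0.2771 and T = 1 − R = 0.7229.

T = 0.723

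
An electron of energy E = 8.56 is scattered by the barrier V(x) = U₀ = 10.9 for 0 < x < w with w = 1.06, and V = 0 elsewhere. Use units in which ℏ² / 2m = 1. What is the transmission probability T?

T = 0.102

E < U₀: inside the barrier ψ ∝ e^{±κx} with κ = √(2m(U₀ − E))/ℏ = 1.530.
κw = 1.621, sinh(κw) = 2.432.
The exact tunnelling result is T⁻¹ = 1 + U₀² sinh²(κw) / [4E(U₀ − E)] = 9.767, so T = 0.102.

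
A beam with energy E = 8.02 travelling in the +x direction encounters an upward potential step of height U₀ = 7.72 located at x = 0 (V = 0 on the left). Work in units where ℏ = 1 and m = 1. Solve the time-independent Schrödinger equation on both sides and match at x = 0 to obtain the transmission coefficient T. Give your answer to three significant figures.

T = 0.543

The wavenumbers are k₁ = √(2mE)/ℏ = 4.005 on the left and k₂ = √(2m(E − U₀))/ℏ = 0.7746 on the right.
Continuity of ψ and ψ′ at the step yields the reflection amplitude r = (k₁ − k₂)/(k₁ + k₂) = 0.6759; thus R = |r|² = 0.4568, T = 0.5432.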